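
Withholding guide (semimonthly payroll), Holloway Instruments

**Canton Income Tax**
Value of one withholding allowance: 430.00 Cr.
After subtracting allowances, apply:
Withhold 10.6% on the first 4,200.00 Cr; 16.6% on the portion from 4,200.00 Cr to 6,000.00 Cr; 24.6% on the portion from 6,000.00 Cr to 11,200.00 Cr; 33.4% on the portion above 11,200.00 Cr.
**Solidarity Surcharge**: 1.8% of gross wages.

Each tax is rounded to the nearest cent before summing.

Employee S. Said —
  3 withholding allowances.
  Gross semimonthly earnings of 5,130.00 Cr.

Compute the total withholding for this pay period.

Canton Income Tax: taxable = 5,130.00 Cr − 3×430.00 Cr = 3,840.00 Cr
  10.6% × 3,840.00 Cr = 407.04 Cr
Solidarity Surcharge: 1.8% × 5,130.00 Cr = 92.34 Cr
Total: 407.04 Cr + 92.34 Cr = 499.38 Cr

499.38 Cr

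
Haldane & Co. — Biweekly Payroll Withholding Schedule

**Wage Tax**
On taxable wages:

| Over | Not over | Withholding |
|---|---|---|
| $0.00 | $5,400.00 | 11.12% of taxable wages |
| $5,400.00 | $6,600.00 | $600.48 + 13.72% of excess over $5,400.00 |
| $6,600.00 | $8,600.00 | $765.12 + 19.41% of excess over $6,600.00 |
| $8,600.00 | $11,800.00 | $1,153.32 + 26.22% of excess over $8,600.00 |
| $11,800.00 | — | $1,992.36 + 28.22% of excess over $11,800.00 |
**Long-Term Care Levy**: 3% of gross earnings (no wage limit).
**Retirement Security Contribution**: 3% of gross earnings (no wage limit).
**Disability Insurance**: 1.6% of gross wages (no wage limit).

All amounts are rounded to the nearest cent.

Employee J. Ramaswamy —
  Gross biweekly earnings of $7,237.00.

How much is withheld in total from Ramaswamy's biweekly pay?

Wage Tax: taxable = $7,237.00
  $765.12 + 19.41% × ($7,237.00 − $6,600.00) = $765.12 + 19.41% × $637.00 = $888.76
Long-Term Care Levy: 3% × $7,237.00 = $217.11
Retirement Security Contribution: 3% × $7,237.00 = $217.11
Disability Insurance: 1.6% × $7,237.00 = $115.79
Total: $888.76 + $217.11 + $217.11 + $115.79 = $1,438.77

$1,438.77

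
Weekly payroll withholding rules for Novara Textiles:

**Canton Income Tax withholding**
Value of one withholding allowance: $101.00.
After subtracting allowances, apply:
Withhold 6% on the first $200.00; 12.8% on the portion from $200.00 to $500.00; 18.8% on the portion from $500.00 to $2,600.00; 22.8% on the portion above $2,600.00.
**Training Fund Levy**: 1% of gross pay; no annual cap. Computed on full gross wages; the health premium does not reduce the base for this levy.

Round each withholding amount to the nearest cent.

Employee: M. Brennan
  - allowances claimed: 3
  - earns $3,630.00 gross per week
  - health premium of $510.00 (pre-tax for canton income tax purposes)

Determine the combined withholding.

Canton Income Tax: taxable = $3,630.00 − $510.00 − 3×$101.00 = $2,817.00
  $445.20 + 22.8% × ($2,817.00 − $2,600.00) = $445.20 + 22.8% × $217.00 = $494.68
Training Fund Levy: 1% × $3,630.00 = $36.30
Total: $494.68 + $36.30 = $530.98

$530.98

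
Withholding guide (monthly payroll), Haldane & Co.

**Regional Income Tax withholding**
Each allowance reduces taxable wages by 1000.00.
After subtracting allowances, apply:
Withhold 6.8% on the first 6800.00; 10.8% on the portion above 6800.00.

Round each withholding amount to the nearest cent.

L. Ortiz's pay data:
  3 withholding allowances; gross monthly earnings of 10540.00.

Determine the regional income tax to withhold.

542.32

Regional Income Tax: taxable = 10540.00 − 3×1000.00 = 7540.00
  462.40 + 10.8% × (7540.00 − 6800.00) = 462.40 + 10.8% × 740.00 = 542.32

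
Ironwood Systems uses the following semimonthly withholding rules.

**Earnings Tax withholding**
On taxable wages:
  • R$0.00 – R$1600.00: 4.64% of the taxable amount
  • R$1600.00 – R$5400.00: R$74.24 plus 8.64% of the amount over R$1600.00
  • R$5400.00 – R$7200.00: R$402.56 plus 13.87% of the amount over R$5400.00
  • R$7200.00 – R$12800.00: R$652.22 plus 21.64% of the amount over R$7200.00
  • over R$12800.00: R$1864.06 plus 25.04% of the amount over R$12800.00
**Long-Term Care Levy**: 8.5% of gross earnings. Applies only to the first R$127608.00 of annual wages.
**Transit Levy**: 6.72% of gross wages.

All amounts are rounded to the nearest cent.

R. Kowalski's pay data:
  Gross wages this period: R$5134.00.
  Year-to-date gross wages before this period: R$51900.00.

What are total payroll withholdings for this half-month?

Earnings Tax: taxable = R$5134.00
  R$74.24 + 8.64% × (R$5134.00 − R$1600.00) = R$74.24 + 8.64% × R$3534.00 = R$379.58
Long-Term Care Levy: 8.5% × R$5134.00 = R$436.39
Transit Levy: 6.72% × R$5134.00 = R$345.00
Total: R$379.58 + R$436.39 + R$345.00 = R$1160.97

R$1160.97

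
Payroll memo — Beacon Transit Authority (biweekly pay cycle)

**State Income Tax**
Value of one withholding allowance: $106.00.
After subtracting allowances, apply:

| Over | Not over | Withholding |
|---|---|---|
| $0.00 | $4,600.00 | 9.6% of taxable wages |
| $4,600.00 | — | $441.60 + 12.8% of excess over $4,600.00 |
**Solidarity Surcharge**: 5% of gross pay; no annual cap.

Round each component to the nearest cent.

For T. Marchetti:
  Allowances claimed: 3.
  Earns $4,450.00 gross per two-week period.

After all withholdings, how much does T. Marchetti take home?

State Income Tax: taxable = $4,450.00 − 3×$106.00 = $4,132.00
  9.6% × $4,132.00 = $396.67
Solidarity Surcharge: 5% × $4,450.00 = $222.50
Total withheld: $396.67 + $222.50 = $619.17
Net pay: $4,450.00 − $619.17 = $3,830.83

$3,830.83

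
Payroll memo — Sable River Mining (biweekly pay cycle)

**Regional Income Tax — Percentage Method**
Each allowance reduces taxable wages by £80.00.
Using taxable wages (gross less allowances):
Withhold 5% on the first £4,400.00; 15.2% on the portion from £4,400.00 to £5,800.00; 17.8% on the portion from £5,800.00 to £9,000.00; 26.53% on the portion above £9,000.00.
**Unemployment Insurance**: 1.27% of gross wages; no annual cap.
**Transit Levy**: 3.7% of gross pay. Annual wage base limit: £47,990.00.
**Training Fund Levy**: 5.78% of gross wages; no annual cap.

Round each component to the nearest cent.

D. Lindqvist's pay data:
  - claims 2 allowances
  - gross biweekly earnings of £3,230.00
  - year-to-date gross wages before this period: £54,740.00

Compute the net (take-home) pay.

£2,848.79

Regional Income Tax: taxable = £3,230.00 − 2×£80.00 = £3,070.00
  5% × £3,070.00 = £153.50
Unemployment Insurance: 1.27% × £3,230.00 = £41.02
Transit Levy: YTD £54,740.00 ≥ cap £47,990.00 → £0.00
Training Fund Levy: 5.78% × £3,230.00 = £186.69
Total withheld: £153.50 + £41.02 + £0.00 + £186.69 = £381.21
Net pay: £3,230.00 − £381.21 = £2,848.79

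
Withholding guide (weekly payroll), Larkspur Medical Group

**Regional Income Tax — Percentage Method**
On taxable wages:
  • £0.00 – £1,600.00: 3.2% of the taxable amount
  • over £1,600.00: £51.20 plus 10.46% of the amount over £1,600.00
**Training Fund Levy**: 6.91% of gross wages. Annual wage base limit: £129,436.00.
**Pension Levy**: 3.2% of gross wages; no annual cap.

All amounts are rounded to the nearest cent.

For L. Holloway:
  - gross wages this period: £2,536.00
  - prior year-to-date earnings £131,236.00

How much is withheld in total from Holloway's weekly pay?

£230.26

Regional Income Tax: taxable = £2,536.00
  £51.20 + 10.46% × (£2,536.00 − £1,600.00) = £51.20 + 10.46% × £936.00 = £149.11
Training Fund Levy: YTD £131,236.00 ≥ cap £129,436.00 → £0.00
Pension Levy: 3.2% × £2,536.00 = £81.15
Total: £149.11 + £0.00 + £81.15 = £230.26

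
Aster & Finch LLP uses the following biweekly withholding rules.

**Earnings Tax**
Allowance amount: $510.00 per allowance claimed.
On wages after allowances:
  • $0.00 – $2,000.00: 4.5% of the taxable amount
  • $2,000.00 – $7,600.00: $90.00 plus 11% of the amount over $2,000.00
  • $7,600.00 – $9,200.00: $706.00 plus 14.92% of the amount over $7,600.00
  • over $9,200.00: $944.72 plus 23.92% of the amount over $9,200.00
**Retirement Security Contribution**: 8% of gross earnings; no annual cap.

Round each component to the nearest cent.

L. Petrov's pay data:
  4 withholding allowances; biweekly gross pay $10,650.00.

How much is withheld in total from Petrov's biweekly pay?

$1,708.69

Earnings Tax: taxable = $10,650.00 − 4×$510.00 = $8,610.00
  $706.00 + 14.92% × ($8,610.00 − $7,600.00) = $706.00 + 14.92% × $1,010.00 = $856.69
Retirement Security Contribution: 8% × $10,650.00 = $852.00
Total: $856.69 + $852.00 = $1,708.69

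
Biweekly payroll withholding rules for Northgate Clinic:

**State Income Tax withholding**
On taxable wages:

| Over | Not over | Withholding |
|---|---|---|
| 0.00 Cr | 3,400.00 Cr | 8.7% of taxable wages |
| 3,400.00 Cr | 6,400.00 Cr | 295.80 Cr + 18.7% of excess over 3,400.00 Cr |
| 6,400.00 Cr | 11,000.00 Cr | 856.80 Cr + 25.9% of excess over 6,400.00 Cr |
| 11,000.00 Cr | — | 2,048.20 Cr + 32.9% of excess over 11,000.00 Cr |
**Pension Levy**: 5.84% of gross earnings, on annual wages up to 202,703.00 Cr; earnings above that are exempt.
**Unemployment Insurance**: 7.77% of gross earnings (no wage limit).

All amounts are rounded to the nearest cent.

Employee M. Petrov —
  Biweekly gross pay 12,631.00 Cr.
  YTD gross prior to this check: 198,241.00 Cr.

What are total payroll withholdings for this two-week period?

3,826.81 Cr

State Income Tax: taxable = 12,631.00 Cr
  2,048.20 Cr + 32.9% × (12,631.00 Cr − 11,000.00 Cr) = 2,048.20 Cr + 32.9% × 1,631.00 Cr = 2,584.80 Cr
Pension Levy: cap 202,703.00 Cr − YTD 198,241.00 Cr = 4,462.00 Cr subject; 5.84% × 4,462.00 Cr = 260.58 Cr
Unemployment Insurance: 7.77% × 12,631.00 Cr = 981.43 Cr
Total: 2,584.80 Cr + 260.58 Cr + 981.43 Cr = 3,826.81 Cr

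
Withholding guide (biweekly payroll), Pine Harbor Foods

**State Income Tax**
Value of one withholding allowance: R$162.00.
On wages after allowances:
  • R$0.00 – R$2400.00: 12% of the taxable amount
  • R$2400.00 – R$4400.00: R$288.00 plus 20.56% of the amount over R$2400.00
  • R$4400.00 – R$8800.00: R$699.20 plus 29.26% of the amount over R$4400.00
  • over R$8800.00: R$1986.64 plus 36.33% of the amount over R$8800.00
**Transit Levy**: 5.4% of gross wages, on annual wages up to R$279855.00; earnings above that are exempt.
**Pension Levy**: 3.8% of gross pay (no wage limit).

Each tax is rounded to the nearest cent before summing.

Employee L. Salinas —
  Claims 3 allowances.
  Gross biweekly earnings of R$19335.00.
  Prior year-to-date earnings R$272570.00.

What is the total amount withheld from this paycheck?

State Income Tax: taxable = R$19335.00 − 3×R$162.00 = R$18849.00
  R$1986.64 + 36.33% × (R$18849.00 − R$8800.00) = R$1986.64 + 36.33% × R$10049.00 = R$5637.44
Transit Levy: cap R$279855.00 − YTD R$272570.00 = R$7285.00 subject; 5.4% × R$7285.00 = R$393.39
Pension Levy: 3.8% × R$19335.00 = R$734.73
Total: R$5637.44 + R$393.39 + R$734.73 = R$6765.56

R$6765.56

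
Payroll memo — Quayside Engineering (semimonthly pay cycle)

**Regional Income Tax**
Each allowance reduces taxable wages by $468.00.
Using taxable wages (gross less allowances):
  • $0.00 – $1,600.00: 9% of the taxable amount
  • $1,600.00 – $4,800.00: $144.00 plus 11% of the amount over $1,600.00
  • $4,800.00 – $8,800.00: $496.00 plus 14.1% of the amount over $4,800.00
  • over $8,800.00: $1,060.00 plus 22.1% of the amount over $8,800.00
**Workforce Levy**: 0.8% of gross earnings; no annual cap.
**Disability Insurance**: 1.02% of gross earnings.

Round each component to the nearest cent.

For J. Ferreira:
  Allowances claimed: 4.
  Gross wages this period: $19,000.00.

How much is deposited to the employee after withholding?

$15,753.71

Regional Income Tax: taxable = $19,000.00 − 4×$468.00 = $17,128.00
  $1,060.00 + 22.1% × ($17,128.00 − $8,800.00) = $1,060.00 + 22.1% × $8,328.00 = $2,900.49
Workforce Levy: 0.8% × $19,000.00 = $152.00
Disability Insurance: 1.02% × $19,000.00 = $193.80
Total withheld: $2,900.49 + $152.00 + $193.80 = $3,246.29
Net pay: $19,000.00 − $3,246.29 = $15,753.71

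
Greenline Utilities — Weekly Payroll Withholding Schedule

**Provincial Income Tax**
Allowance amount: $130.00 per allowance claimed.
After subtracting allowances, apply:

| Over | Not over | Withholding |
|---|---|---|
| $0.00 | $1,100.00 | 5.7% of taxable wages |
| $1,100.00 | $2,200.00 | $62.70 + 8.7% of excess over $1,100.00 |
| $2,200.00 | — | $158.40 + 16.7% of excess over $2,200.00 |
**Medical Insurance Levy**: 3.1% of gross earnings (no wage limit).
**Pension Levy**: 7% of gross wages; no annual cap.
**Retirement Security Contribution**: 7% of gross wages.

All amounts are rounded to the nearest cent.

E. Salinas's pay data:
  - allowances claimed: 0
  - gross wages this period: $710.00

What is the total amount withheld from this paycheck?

$161.88

Provincial Income Tax: taxable = $710.00
  5.7% × $710.00 = $40.47
Medical Insurance Levy: 3.1% × $710.00 = $22.01
Pension Levy: 7% × $710.00 = $49.70
Retirement Security Contribution: 7% × $710.00 = $49.70
Total: $40.47 + $22.01 + $49.70 + $49.70 = $161.88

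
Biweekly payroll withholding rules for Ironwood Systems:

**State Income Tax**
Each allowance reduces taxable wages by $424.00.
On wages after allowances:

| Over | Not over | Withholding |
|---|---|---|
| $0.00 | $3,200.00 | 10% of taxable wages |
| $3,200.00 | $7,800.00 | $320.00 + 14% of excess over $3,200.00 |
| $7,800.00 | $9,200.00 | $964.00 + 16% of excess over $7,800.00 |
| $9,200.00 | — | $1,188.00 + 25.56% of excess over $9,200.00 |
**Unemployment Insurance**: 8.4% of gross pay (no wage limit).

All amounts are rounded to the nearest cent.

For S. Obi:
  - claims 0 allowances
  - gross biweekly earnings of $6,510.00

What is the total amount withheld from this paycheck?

$1,330.24

State Income Tax: taxable = $6,510.00
  $320.00 + 14% × ($6,510.00 − $3,200.00) = $320.00 + 14% × $3,310.00 = $783.40
Unemployment Insurance: 8.4% × $6,510.00 = $546.84
Total: $783.40 + $546.84 = $1,330.24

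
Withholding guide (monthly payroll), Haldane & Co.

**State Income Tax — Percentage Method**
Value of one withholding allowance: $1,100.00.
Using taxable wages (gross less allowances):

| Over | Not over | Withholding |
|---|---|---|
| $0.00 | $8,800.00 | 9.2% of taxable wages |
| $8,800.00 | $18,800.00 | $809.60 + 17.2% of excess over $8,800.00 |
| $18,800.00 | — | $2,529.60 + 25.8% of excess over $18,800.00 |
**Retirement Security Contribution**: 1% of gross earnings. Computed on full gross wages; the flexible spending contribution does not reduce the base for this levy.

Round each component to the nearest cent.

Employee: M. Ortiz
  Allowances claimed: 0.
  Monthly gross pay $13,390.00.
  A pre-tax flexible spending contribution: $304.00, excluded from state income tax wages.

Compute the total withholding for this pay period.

State Income Tax: taxable = $13,390.00 − $304.00 = $13,086.00
  $809.60 + 17.2% × ($13,086.00 − $8,800.00) = $809.60 + 17.2% × $4,286.00 = $1,546.79
Retirement Security Contribution: 1% × $13,390.00 = $133.90
Total: $1,546.79 + $133.90 = $1,680.69

$1,680.69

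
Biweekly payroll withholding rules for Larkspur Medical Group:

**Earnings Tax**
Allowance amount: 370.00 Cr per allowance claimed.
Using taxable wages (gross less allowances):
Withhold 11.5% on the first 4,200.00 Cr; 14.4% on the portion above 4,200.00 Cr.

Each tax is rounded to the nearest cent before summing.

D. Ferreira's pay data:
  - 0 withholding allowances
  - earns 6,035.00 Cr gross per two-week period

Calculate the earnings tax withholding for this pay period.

Earnings Tax: taxable = 6,035.00 Cr
  483.00 Cr + 14.4% × (6,035.00 Cr − 4,200.00 Cr) = 483.00 Cr + 14.4% × 1,835.00 Cr = 747.24 Cr

747.24 Cr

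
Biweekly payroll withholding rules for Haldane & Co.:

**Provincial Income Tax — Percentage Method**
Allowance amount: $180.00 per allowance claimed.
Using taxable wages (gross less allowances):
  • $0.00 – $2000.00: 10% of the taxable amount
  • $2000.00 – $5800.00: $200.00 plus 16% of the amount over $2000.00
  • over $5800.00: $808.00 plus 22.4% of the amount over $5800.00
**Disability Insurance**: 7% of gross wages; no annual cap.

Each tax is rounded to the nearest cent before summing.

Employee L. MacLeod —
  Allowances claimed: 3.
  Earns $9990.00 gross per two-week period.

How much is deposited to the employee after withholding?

$7665.10

Provincial Income Tax: taxable = $9990.00 − 3×$180.00 = $9450.00
  $808.00 + 22.4% × ($9450.00 − $5800.00) = $808.00 + 22.4% × $3650.00 = $1625.60
Disability Insurance: 7% × $9990.00 = $699.30
Total withheld: $1625.60 + $699.30 = $2324.90
Net pay: $9990.00 − $2324.90 = $7665.10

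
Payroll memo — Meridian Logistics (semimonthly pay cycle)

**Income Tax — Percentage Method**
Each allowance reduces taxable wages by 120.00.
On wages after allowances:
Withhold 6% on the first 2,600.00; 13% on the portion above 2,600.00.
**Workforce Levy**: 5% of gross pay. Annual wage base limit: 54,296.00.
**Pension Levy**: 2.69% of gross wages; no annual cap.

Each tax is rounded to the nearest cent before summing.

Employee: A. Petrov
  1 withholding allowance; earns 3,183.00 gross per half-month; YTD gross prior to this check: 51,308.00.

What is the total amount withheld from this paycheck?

451.21

Income Tax: taxable = 3,183.00 − 1×120.00 = 3,063.00
  156.00 + 13% × (3,063.00 − 2,600.00) = 156.00 + 13% × 463.00 = 216.19
Workforce Levy: cap 54,296.00 − YTD 51,308.00 = 2,988.00 subject; 5% × 2,988.00 = 149.40
Pension Levy: 2.69% × 3,183.00 = 85.62
Total: 216.19 + 149.40 + 85.62 = 451.21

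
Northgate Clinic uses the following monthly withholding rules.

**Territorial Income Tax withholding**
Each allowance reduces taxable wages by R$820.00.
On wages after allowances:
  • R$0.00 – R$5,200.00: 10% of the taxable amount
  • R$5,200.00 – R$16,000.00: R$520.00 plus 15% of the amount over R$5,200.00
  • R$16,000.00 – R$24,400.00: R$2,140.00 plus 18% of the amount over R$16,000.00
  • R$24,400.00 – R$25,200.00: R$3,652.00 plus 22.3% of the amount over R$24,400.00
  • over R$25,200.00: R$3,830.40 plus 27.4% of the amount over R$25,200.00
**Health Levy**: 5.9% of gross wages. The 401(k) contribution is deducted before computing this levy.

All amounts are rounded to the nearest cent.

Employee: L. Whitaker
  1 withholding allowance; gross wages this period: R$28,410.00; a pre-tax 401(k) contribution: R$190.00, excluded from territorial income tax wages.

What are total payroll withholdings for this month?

Territorial Income Tax: taxable = R$28,410.00 − R$190.00 − 1×R$820.00 = R$27,400.00
  R$3,830.40 + 27.4% × (R$27,400.00 − R$25,200.00) = R$3,830.40 + 27.4% × R$2,200.00 = R$4,433.20
Health Levy: 5.9% × R$28,220.00 = R$1,664.98
Total: R$4,433.20 + R$1,664.98 = R$6,098.18

R$6,098.18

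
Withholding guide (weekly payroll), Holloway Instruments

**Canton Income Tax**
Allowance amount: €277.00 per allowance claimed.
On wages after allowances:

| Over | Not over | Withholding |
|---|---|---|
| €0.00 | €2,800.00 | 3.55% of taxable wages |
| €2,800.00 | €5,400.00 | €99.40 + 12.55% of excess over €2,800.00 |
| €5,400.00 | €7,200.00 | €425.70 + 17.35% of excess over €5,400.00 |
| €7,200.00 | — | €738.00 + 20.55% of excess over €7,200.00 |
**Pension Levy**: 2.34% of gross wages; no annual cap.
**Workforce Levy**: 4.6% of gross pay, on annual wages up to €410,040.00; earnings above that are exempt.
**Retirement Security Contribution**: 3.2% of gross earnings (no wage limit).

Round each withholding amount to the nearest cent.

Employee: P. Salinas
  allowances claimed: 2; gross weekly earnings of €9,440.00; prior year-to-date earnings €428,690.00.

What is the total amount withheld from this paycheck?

Canton Income Tax: taxable = €9,440.00 − 2×€277.00 = €8,886.00
  €738.00 + 20.55% × (€8,886.00 − €7,200.00) = €738.00 + 20.55% × €1,686.00 = €1,084.47
Pension Levy: 2.34% × €9,440.00 = €220.90
Workforce Levy: YTD €428,690.00 ≥ cap €410,040.00 → €0.00
Retirement Security Contribution: 3.2% × €9,440.00 = €302.08
Total: €1,084.47 + €220.90 + €0.00 + €302.08 = €1,607.45

€1,607.45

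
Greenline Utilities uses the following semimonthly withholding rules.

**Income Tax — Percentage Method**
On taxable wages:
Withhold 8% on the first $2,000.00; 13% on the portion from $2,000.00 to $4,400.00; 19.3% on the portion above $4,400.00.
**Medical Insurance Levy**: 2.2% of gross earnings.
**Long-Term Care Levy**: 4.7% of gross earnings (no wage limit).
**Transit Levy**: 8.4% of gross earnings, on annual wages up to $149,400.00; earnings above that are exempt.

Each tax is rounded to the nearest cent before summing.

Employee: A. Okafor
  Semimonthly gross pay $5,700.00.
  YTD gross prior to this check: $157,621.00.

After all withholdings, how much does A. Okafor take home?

Income Tax: taxable = $5,700.00
  $472.00 + 19.3% × ($5,700.00 − $4,400.00) = $472.00 + 19.3% × $1,300.00 = $722.90
Medical Insurance Levy: 2.2% × $5,700.00 = $125.40
Long-Term Care Levy: 4.7% × $5,700.00 = $267.90
Transit Levy: YTD $157,621.00 ≥ cap $149,400.00 → $0.00
Total withheld: $722.90 + $125.40 + $267.90 + $0.00 = $1,116.20
Net pay: $5,700.00 − $1,116.20 = $4,583.80

$4,583.80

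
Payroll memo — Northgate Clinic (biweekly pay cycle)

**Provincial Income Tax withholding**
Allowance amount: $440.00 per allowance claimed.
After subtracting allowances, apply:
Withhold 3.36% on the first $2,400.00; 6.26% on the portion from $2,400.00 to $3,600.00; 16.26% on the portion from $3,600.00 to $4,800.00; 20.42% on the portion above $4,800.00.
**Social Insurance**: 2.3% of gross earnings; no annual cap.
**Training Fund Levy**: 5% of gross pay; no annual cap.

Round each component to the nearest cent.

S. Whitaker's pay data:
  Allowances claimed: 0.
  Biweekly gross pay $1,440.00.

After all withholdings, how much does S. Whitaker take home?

Provincial Income Tax: taxable = $1,440.00
  3.36% × $1,440.00 = $48.38
Social Insurance: 2.3% × $1,440.00 = $33.12
Training Fund Levy: 5% × $1,440.00 = $72.00
Total withheld: $48.38 + $33.12 + $72.00 = $153.50
Net pay: $1,440.00 − $153.50 = $1,286.50

$1,286.50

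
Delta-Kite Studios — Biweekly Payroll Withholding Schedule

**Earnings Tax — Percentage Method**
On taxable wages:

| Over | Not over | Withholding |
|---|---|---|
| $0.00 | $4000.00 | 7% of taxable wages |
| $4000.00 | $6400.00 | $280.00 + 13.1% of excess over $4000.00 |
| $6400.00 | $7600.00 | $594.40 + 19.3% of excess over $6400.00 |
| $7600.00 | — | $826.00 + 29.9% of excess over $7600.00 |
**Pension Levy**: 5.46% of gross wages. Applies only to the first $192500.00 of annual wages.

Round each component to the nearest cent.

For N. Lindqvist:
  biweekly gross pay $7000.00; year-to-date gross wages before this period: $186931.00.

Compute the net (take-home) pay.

Earnings Tax: taxable = $7000.00
  $594.40 + 19.3% × ($7000.00 − $6400.00) = $594.40 + 19.3% × $600.00 = $710.20
Pension Levy: cap $192500.00 − YTD $186931.00 = $5569.00 subject; 5.46% × $5569.00 = $304.07
Total withheld: $710.20 + $304.07 = $1014.27
Net pay: $7000.00 − $1014.27 = $5985.73

$5985.73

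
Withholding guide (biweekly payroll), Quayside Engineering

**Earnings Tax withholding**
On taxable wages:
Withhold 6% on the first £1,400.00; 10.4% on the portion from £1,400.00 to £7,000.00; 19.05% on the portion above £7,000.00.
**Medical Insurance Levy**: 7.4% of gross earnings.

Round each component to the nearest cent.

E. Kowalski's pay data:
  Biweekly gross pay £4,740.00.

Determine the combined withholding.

Earnings Tax: taxable = £4,740.00
  £84.00 + 10.4% × (£4,740.00 − £1,400.00) = £84.00 + 10.4% × £3,340.00 = £431.36
Medical Insurance Levy: 7.4% × £4,740.00 = £350.76
Total: £431.36 + £350.76 = £782.12

£782.12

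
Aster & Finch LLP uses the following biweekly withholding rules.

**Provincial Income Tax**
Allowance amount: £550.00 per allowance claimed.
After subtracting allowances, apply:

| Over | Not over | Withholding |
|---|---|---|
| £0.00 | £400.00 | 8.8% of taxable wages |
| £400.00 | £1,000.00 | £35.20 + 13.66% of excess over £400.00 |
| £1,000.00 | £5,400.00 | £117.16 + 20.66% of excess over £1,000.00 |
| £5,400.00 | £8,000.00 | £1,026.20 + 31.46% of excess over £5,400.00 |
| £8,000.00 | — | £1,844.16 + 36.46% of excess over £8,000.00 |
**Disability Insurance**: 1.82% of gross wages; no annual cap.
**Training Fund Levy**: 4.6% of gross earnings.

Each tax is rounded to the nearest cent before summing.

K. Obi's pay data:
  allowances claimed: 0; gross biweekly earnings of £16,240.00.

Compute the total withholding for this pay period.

£5,891.07

Provincial Income Tax: taxable = £16,240.00
  £1,844.16 + 36.46% × (£16,240.00 − £8,000.00) = £1,844.16 + 36.46% × £8,240.00 = £4,848.46
Disability Insurance: 1.82% × £16,240.00 = £295.57
Training Fund Levy: 4.6% × £16,240.00 = £747.04
Total: £4,848.46 + £295.57 + £747.04 = £5,891.07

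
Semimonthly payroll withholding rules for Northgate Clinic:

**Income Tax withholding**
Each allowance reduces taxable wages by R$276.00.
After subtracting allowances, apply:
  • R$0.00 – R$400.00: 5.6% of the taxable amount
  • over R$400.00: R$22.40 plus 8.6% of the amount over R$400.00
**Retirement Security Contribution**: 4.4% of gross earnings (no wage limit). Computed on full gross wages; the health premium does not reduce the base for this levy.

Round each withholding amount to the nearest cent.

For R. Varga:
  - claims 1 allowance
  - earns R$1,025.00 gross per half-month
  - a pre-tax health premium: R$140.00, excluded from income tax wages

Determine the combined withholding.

R$85.47

Income Tax: taxable = R$1,025.00 − R$140.00 − 1×R$276.00 = R$609.00
  R$22.40 + 8.6% × (R$609.00 − R$400.00) = R$22.40 + 8.6% × R$209.00 = R$40.37
Retirement Security Contribution: 4.4% × R$1,025.00 = R$45.10
Total: R$40.37 + R$45.10 = R$85.47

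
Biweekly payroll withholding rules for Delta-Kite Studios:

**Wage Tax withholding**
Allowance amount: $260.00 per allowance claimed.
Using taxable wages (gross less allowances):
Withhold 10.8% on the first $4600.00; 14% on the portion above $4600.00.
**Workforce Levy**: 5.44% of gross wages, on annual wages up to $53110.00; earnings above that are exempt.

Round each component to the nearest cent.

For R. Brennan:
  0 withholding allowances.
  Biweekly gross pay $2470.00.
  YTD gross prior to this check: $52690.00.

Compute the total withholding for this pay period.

Wage Tax: taxable = $2470.00
  10.8% × $2470.00 = $266.76
Workforce Levy: cap $53110.00 − YTD $52690.00 = $420.00 subject; 5.44% × $420.00 = $22.85
Total: $266.76 + $22.85 = $289.61

$289.61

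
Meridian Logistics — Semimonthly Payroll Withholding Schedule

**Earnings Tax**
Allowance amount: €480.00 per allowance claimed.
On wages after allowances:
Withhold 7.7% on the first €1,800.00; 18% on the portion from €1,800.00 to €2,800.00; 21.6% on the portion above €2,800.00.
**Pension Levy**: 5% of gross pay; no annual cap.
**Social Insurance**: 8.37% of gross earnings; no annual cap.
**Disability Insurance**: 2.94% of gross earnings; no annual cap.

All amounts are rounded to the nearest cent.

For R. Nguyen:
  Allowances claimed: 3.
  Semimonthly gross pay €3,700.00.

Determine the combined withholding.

Earnings Tax: taxable = €3,700.00 − 3×€480.00 = €2,260.00
  €138.60 + 18% × (€2,260.00 − €1,800.00) = €138.60 + 18% × €460.00 = €221.40
Pension Levy: 5% × €3,700.00 = €185.00
Social Insurance: 8.37% × €3,700.00 = €309.69
Disability Insurance: 2.94% × €3,700.00 = €108.78
Total: €221.40 + €185.00 + €309.69 + €108.78 = €824.87

€824.87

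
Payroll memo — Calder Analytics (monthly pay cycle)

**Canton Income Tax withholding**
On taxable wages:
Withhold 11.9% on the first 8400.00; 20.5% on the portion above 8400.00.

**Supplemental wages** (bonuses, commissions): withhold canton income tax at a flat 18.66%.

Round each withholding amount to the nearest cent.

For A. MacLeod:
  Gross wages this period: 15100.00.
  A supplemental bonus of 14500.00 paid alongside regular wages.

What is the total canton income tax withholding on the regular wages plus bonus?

Canton Income Tax: taxable = 15100.00
  999.60 + 20.5% × (15100.00 − 8400.00) = 999.60 + 20.5% × 6700.00 = 2373.10
Supplemental (18.66% flat on bonus): 18.66% × 14500.00 = 2705.70
Total canton income tax: 2373.10 + 2705.70 = 5078.80

5078.80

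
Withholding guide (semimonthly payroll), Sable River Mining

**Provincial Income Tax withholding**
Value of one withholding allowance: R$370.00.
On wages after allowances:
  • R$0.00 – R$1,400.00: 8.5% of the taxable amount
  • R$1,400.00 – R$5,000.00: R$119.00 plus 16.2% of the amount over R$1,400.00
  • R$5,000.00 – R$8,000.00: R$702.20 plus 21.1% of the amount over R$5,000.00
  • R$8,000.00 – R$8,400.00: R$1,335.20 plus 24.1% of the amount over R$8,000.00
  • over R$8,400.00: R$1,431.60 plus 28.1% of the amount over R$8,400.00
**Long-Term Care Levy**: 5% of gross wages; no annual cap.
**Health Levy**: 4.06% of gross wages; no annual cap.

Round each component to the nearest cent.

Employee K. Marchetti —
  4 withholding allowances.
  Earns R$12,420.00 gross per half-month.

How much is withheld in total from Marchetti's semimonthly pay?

R$3,270.59

Provincial Income Tax: taxable = R$12,420.00 − 4×R$370.00 = R$10,940.00
  R$1,431.60 + 28.1% × (R$10,940.00 − R$8,400.00) = R$1,431.60 + 28.1% × R$2,540.00 = R$2,145.34
Long-Term Care Levy: 5% × R$12,420.00 = R$621.00
Health Levy: 4.06% × R$12,420.00 = R$504.25
Total: R$2,145.34 + R$621.00 + R$504.25 = R$3,270.59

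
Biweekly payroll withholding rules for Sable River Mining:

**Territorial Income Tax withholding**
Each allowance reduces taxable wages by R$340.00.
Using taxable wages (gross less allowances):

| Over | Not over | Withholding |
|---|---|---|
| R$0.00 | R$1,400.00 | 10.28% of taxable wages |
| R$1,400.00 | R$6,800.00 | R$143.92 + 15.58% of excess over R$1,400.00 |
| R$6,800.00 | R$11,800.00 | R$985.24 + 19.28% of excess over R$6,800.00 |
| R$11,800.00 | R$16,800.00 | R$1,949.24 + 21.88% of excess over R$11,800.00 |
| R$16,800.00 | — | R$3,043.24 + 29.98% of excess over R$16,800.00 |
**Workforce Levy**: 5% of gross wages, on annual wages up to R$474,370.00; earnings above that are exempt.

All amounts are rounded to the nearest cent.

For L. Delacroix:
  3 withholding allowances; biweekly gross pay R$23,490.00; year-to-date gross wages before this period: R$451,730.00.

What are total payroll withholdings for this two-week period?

Territorial Income Tax: taxable = R$23,490.00 − 3×R$340.00 = R$22,470.00
  R$3,043.24 + 29.98% × (R$22,470.00 − R$16,800.00) = R$3,043.24 + 29.98% × R$5,670.00 = R$4,743.11
Workforce Levy: cap R$474,370.00 − YTD R$451,730.00 = R$22,640.00 subject; 5% × R$22,640.00 = R$1,132.00
Total: R$4,743.11 + R$1,132.00 = R$5,875.11

R$5,875.11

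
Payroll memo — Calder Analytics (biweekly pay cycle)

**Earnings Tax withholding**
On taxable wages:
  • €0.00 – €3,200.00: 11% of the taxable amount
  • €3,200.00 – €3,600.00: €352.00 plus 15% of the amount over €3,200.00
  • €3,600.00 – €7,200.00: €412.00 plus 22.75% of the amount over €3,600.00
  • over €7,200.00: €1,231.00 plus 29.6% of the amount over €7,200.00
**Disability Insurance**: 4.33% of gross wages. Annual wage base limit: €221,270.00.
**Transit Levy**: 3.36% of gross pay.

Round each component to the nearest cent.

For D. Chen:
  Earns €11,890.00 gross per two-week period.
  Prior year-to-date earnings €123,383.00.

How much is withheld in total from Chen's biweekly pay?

€3,533.58

Earnings Tax: taxable = €11,890.00
  €1,231.00 + 29.6% × (€11,890.00 − €7,200.00) = €1,231.00 + 29.6% × €4,690.00 = €2,619.24
Disability Insurance: 4.33% × €11,890.00 = €514.84
Transit Levy: 3.36% × €11,890.00 = €399.50
Total: €2,619.24 + €514.84 + €399.50 = €3,533.58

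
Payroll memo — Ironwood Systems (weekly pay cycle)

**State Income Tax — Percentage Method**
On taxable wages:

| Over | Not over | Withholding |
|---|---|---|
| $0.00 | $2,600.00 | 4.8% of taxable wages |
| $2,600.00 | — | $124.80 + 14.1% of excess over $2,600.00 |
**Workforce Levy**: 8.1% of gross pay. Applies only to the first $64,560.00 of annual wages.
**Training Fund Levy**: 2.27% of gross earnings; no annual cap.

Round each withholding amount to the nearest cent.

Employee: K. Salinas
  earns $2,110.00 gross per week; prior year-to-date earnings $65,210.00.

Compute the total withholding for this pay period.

State Income Tax: taxable = $2,110.00
  4.8% × $2,110.00 = $101.28
Workforce Levy: YTD $65,210.00 ≥ cap $64,560.00 → $0.00
Training Fund Levy: 2.27% × $2,110.00 = $47.90
Total: $101.28 + $0.00 + $47.90 = $149.18

$149.18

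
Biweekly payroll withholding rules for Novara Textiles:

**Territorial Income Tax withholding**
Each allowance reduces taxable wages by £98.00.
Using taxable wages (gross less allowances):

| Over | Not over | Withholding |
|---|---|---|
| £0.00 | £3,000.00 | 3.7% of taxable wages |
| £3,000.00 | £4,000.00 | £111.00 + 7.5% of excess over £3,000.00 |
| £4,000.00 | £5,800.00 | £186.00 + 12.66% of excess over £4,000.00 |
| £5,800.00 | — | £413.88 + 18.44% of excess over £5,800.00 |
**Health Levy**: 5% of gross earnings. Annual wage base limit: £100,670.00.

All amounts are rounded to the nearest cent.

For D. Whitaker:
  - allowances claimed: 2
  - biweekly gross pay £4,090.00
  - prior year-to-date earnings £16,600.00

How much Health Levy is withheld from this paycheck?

£204.50

Health Levy: 5% × £4,090.00 = £204.50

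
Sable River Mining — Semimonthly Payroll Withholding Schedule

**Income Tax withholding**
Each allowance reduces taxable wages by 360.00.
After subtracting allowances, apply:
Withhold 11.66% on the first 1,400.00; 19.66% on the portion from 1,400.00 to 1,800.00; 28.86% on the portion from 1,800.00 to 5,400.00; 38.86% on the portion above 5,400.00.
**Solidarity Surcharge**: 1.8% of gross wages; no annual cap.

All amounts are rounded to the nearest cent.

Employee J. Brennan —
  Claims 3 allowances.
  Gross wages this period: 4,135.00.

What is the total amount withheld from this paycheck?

Income Tax: taxable = 4,135.00 − 3×360.00 = 3,055.00
  241.88 + 28.86% × (3,055.00 − 1,800.00) = 241.88 + 28.86% × 1,255.00 = 604.07
Solidarity Surcharge: 1.8% × 4,135.00 = 74.43
Total: 604.07 + 74.43 = 678.50

678.50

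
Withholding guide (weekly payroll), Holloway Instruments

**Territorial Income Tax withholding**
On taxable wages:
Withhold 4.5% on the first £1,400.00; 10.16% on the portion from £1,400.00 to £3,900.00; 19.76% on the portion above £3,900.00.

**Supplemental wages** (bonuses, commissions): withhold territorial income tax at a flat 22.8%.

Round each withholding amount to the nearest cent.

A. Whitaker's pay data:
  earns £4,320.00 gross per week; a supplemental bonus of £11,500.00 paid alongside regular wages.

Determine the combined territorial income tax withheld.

Territorial Income Tax: taxable = £4,320.00
  £317.00 + 19.76% × (£4,320.00 − £3,900.00) = £317.00 + 19.76% × £420.00 = £399.99
Supplemental (22.8% flat on bonus): 22.8% × £11,500.00 = £2,622.00
Total territorial income tax: £399.99 + £2,622.00 = £3,021.99

£3,021.99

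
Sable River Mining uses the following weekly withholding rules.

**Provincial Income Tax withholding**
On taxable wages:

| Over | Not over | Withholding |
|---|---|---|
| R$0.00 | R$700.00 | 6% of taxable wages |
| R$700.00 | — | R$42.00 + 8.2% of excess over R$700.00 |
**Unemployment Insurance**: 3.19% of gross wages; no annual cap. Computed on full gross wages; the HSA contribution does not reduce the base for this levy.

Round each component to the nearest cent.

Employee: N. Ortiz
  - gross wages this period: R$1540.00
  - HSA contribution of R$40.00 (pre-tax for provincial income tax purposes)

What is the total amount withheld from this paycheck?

Provincial Income Tax: taxable = R$1540.00 − R$40.00 = R$1500.00
  R$42.00 + 8.2% × (R$1500.00 − R$700.00) = R$42.00 + 8.2% × R$800.00 = R$107.60
Unemployment Insurance: 3.19% × R$1540.00 = R$49.13
Total: R$107.60 + R$49.13 = R$156.73

R$156.73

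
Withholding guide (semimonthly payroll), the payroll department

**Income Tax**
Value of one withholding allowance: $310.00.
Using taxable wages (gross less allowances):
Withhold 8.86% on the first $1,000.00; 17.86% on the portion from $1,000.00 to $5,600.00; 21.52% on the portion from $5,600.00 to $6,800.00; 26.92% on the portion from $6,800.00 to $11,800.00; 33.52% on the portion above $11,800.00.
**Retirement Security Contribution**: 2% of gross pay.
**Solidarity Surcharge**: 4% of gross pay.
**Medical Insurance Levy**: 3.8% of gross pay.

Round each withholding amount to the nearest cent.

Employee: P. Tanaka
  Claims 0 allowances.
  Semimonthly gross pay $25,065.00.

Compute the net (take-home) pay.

Income Tax: taxable = $25,065.00
  $2,514.40 + 33.52% × ($25,065.00 − $11,800.00) = $2,514.40 + 33.52% × $13,265.00 = $6,960.83
Retirement Security Contribution: 2% × $25,065.00 = $501.30
Solidarity Surcharge: 4% × $25,065.00 = $1,002.60
Medical Insurance Levy: 3.8% × $25,065.00 = $952.47
Total withheld: $6,960.83 + $501.30 + $1,002.60 + $952.47 = $9,417.20
Net pay: $25,065.00 − $9,417.20 = $15,647.80

$15,647.80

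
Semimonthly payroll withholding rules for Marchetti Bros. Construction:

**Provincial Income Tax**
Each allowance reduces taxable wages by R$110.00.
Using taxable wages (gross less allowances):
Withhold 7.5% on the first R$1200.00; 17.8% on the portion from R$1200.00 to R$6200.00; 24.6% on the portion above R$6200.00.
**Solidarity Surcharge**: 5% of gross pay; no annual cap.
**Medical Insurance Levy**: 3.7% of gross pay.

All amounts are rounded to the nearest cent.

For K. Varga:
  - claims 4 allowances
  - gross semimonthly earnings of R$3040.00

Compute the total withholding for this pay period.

R$603.68

Provincial Income Tax: taxable = R$3040.00 − 4×R$110.00 = R$2600.00
  R$90.00 + 17.8% × (R$2600.00 − R$1200.00) = R$90.00 + 17.8% × R$1400.00 = R$339.20
Solidarity Surcharge: 5% × R$3040.00 = R$152.00
Medical Insurance Levy: 3.7% × R$3040.00 = R$112.48
Total: R$339.20 + R$152.00 + R$112.48 = R$603.68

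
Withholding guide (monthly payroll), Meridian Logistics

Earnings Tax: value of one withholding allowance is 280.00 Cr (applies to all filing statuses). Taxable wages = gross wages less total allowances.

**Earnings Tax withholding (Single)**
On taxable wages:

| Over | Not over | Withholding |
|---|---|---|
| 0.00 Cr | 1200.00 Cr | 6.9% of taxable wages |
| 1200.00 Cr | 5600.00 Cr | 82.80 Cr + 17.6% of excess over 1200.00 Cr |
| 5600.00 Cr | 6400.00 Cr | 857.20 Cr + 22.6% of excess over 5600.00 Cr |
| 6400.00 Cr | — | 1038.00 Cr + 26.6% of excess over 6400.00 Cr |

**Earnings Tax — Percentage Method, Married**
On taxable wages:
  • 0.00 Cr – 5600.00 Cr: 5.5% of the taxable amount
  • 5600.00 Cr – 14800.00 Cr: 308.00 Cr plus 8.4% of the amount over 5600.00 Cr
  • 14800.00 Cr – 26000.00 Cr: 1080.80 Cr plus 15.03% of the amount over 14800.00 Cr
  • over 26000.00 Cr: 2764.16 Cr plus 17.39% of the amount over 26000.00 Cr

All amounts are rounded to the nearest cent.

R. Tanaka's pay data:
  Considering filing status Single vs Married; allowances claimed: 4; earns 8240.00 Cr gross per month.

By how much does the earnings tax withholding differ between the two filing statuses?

Earnings Tax (Single): taxable = 8240.00 Cr − 4×280.00 Cr = 7120.00 Cr
  1038.00 Cr + 26.6% × (7120.00 Cr − 6400.00 Cr) = 1038.00 Cr + 26.6% × 720.00 Cr = 1229.52 Cr
Earnings Tax (Married): taxable = 8240.00 Cr − 4×280.00 Cr = 7120.00 Cr
  308.00 Cr + 8.4% × (7120.00 Cr − 5600.00 Cr) = 308.00 Cr + 8.4% × 1520.00 Cr = 435.68 Cr
Difference: |1229.52 Cr − 435.68 Cr| = 793.84 Cr (higher under Single)

793.84 Cr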